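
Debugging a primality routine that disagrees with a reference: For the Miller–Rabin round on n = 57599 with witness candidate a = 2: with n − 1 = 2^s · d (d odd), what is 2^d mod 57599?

n − 1 = 57598 = 2^1 · 28799, so s = 1 and d = 28799.
2^28799 mod 57599 = 14581.

14581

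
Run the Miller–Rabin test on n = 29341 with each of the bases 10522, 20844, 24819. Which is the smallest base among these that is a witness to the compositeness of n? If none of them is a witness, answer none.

none

n − 1 = 29340 = 2^2 · 7335, so s = 2 and d = 7335.
Base 10522: x_0 = 10522^7335 mod 29341 = 26424. x_0 is neither 1 nor 29340, so continue squaring. x_1 = 26424^2 mod 29341 = 29340. x_1 ≡ −1, so 10522 is not a witness.
Base 20844: x_0 = 20844^7335 mod 29341 = 7431. x_0 is neither 1 nor 29340, so continue squaring. x_1 = 7431^2 mod 29341 = 29340. x_1 ≡ −1, so 20844 is not a witness.
Base 24819: x_0 = 24819^7335 mod 29341 = 26424. x_0 is neither 1 nor 29340, so continue squaring. x_1 = 26424^2 mod 29341 = 29340. x_1 ≡ −1, so 24819 is not a witness.
No listed base is a witness for 29341.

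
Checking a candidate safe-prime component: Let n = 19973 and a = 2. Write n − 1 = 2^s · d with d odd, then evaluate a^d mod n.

n − 1 = 19972 = 2^2 · 4993, so s = 2 and d = 4993.
Repeated squaring mod 19973: 2^1 ≡ 2, 2^2 ≡ 4, 2^4 ≡ 16, 2^8 ≡ 256, 2^16 ≡ 5617, 2^32 ≡ 13322, 2^64 ≡ 15579, 2^128 ≡ 13318, 2^256 ≡ 8884, 2^512 ≡ 12133, 2^1024 ≡ 8679, 2^2048 ≡ 6858, 2^4096 ≡ 15722.
4993 = 4096 + 512 + 256 + 128 + 1, so 2^4993 ≡ 15722·12133·8884·13318·2 ≡ 6763 (mod 19973).

6763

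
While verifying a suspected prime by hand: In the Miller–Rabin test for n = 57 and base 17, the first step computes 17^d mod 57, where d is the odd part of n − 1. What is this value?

5

n − 1 = 56 = 2^3 · 7, so s = 3 and d = 7.
17^7 mod 57 = 5.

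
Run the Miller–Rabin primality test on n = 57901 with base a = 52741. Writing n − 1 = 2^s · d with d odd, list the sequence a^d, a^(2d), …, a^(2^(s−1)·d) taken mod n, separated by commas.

27114, 57900

n − 1 = 57900 = 2^2 · 14475, so s = 2 and d = 14475.
x_0 = 52741^14475 mod 57901 = 27114.
x_1 = 27114^2 mod 57901 = 57900.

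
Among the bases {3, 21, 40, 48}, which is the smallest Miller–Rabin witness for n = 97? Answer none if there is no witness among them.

none

n − 1 = 96 = 2^5 · 3, so s = 5 and d = 3.
Base 3: x_0 = 3^3 mod 97 = 27. x_0 is neither 1 nor 96, so continue squaring. x_1 = 27^2 mod 97 = 50. x_2 = 50^2 mod 97 = 75. x_3 = 75^2 mod 97 = 96. x_3 ≡ −1, so 3 is not a witness.
Base 21: x_0 = 21^3 mod 97 = 46. x_0 is neither 1 nor 96, so continue squaring. x_1 = 46^2 mod 97 = 79. x_2 = 79^2 mod 97 = 33. x_3 = 33^2 mod 97 = 22. x_4 = 22^2 mod 97 = 96. x_4 ≡ −1, so 21 is not a witness.
Base 40: x_0 = 40^3 mod 97 = 77. x_0 is neither 1 nor 96, so continue squaring. x_1 = 77^2 mod 97 = 12. x_2 = 12^2 mod 97 = 47. x_3 = 47^2 mod 97 = 75. x_4 = 75^2 mod 97 = 96. x_4 ≡ −1, so 40 is not a witness.
Base 48: x_0 = 48^3 mod 97 = 12. x_0 is neither 1 nor 96, so continue squaring. x_1 = 12^2 mod 97 = 47. x_2 = 47^2 mod 97 = 75. x_3 = 75^2 mod 97 = 96. x_3 ≡ −1, so 48 is not a witness.
No listed base is a witness for 97.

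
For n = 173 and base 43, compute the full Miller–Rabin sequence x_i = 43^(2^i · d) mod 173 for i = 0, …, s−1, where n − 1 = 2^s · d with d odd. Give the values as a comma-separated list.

1, 1

n − 1 = 172 = 2^2 · 43, so s = 2 and d = 43.
x_0 = 43^43 mod 173 = 1.
x_1 = 1^2 mod 173 = 1.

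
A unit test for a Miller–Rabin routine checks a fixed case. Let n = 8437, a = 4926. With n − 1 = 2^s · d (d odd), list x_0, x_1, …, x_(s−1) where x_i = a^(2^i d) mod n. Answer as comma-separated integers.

n − 1 = 8436 = 2^2 · 2109, so s = 2 and d = 2109.
x_0 = 4926^2109 mod 8437 = 610.
x_1 = 610^2 mod 8437 = 872.

610, 872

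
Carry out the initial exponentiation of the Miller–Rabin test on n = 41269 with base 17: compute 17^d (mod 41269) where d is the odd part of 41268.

n − 1 = 41268 = 2^2 · 10317, so s = 2 and d = 10317.
By repeated squaring, 17^10317 ≡ 6327 (mod 41269).

6327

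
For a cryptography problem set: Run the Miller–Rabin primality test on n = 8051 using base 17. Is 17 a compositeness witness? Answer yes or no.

yes

n − 1 = 8050 = 2^1 · 4025, so s = 1 and d = 4025.
Repeated squaring mod 8051: 17^1 ≡ 17, 17^2 ≡ 289, 17^4 ≡ 3011, 17^8 ≡ 695, 17^16 ≡ 8016, 17^32 ≡ 1225, 17^64 ≡ 3139, 17^128 ≡ 6948, 17^256 ≡ 908, 17^512 ≡ 3262, 17^1024 ≡ 5273, 17^2048 ≡ 4426.
4025 = 2048 + 1024 + 512 + 256 + 128 + 32 + 16 + 8 + 1, so 17^4025 ≡ 4426·5273·3262·908·6948·1225·8016·695·17 ≡ 7755 (mod 8051).
x_0 = 17^4025 mod 8051 = 7755.
x_0 ∉ {1, 8050} and s = 1, so 17 is a Miller–Rabin witness and 8051 is composite.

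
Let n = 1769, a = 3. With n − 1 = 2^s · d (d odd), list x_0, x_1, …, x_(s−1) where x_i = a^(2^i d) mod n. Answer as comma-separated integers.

n − 1 = 1768 = 2^3 · 221, so s = 3 and d = 221.
x_0 = 3^221 mod 1769 = 1406.
x_1 = 1406^2 mod 1769 = 863.
x_2 = 863^2 mod 1769 = 20.

1406, 863, 20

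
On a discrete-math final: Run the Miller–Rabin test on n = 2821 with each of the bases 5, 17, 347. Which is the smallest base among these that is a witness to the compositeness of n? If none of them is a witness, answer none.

n − 1 = 2820 = 2^2 · 705, so s = 2 and d = 705.
Base 5: x_0 = 5^705 mod 2821 = 993. x_0 is neither 1 nor 2820, so continue squaring. x_1 = 993^2 mod 2821 = 1520. Reached i = s−1 = 1 without hitting −1: 5 is a Miller–Rabin witness and 2821 is composite.
Base 17: x_0 = 17^705 mod 2821 = 2820. x_0 = 2820 ≡ −1, so 17 is not a witness.
Base 347: x_0 = 347^705 mod 2821 = 92. x_0 is neither 1 nor 2820, so continue squaring. x_1 = 92^2 mod 2821 = 1. x_1 = 1 but x_0 ≠ ±1, a nontrivial square root of 1 — 347 is a witness and 2821 is composite.
The smallest witness among the given bases is 5.

5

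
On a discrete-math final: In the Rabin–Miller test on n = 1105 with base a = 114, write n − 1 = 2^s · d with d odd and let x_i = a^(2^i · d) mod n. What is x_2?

846

n − 1 = 1104 = 2^4 · 69, so s = 4 and d = 69.
Repeated squaring mod 1105: 114^1 ≡ 114, 114^2 ≡ 841, 114^4 ≡ 81, 114^8 ≡ 1036, 114^16 ≡ 341, 114^32 ≡ 256, 114^64 ≡ 341.
69 = 64 + 4 + 1, so 114^69 ≡ 341·81·114 ≡ 649 (mod 1105).
x_0 = 649.
x_1 = 649^2 mod 1105 = 196.
x_2 = 196^2 mod 1105 = 846.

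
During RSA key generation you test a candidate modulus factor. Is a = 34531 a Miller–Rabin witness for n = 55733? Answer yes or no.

n − 1 = 55732 = 2^2 · 13933, so s = 2 and d = 13933.
x_0 = 34531^13933 mod 55733 = 22006.
x_0 is neither 1 nor 55732, so continue squaring.
x_1 = 22006^2 mod 55733 = 55732.
x_1 ≡ −1, so 34531 is not a witness.

no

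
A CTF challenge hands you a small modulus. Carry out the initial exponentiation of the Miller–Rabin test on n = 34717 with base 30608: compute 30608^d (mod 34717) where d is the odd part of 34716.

n − 1 = 34716 = 2^2 · 8679, so s = 2 and d = 8679.
30608^8679 mod 34717 = 6275.

6275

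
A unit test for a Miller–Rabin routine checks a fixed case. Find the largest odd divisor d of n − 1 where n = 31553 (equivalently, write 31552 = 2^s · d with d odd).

Halving: 31552 → 15776 → 7888 → 3944 → 1972 → 986 → 493; 493 is odd.
So 31552 = 2^6 · 493.

493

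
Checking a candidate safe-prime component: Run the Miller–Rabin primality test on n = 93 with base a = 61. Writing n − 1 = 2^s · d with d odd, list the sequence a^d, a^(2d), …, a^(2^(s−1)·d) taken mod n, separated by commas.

n − 1 = 92 = 2^2 · 23, so s = 2 and d = 23.
x_0 = 61^23 mod 93 = 61.
x_1 = 61^2 mod 93 = 1.

61, 1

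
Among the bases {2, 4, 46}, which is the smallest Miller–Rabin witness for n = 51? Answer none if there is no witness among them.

2

n − 1 = 50 = 2^1 · 25, so s = 1 and d = 25.
Base 2: x_0 = 2^25 mod 51 = 2. x_0 ∉ {1, 50} and s = 1, so 2 is a Miller–Rabin witness and 51 is composite.
Base 4: x_0 = 4^25 mod 51 = 4. x_0 ∉ {1, 50} and s = 1, so 4 is a Miller–Rabin witness and 51 is composite.
Base 46: x_0 = 46^25 mod 51 = 22. x_0 ∉ {1, 50} and s = 1, so 46 is a Miller–Rabin witness and 51 is composite.
The smallest witness among the given bases is 2.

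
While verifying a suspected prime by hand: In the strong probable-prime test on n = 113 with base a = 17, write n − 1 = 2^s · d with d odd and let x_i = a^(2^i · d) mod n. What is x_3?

112

n − 1 = 112 = 2^4 · 7, so s = 4 and d = 7.
By repeated squaring, 17^7 ≡ 78 (mod 113).
x_0 = 78.
x_1 = 78^2 mod 113 = 95.
x_2 = 95^2 mod 113 = 98.
x_3 = 98^2 mod 113 = 112.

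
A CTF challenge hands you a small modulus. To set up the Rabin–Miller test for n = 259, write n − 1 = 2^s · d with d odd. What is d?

Halving: 258 → 129; 129 is odd.
So 258 = 2^1 · 129.

129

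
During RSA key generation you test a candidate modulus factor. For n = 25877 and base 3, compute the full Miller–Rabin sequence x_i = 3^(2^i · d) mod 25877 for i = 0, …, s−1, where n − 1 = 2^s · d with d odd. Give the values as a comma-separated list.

19594, 13664

n − 1 = 25876 = 2^2 · 6469, so s = 2 and d = 6469.
x_0 = 3^6469 mod 25877 = 19594.
x_1 = 19594^2 mod 25877 = 13664.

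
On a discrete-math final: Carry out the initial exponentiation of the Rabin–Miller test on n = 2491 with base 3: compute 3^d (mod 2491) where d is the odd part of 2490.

638

n − 1 = 2490 = 2^1 · 1245, so s = 1 and d = 1245.
Repeated squaring mod 2491: 3^1 ≡ 3, 3^2 ≡ 9, 3^4 ≡ 81, 3^8 ≡ 1579, 3^16 ≡ 2241, 3^32 ≡ 225, 3^64 ≡ 805, 3^128 ≡ 365, 3^256 ≡ 1202, 3^512 ≡ 24, 3^1024 ≡ 576.
1245 = 1024 + 128 + 64 + 16 + 8 + 4 + 1, so 3^1245 ≡ 576·365·805·2241·1579·81·3 ≡ 638 (mod 2491).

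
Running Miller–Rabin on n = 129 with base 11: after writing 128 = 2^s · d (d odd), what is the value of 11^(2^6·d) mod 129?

n − 1 = 128 = 2^7 · 1, so s = 7 and d = 1.
x_0 = 11^1 mod 129 = 11.
x_1 = 11^2 mod 129 = 121.
x_2 = 121^2 mod 129 = 64.
x_3 = 64^2 mod 129 = 97.
x_4 = 97^2 mod 129 = 121.
x_5 = 121^2 mod 129 = 64.
x_6 = 64^2 mod 129 = 97.

97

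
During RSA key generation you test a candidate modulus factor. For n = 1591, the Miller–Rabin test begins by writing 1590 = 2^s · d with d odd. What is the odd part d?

795

Halving: 1590 → 795; 795 is odd.
So 1590 = 2^1 · 795.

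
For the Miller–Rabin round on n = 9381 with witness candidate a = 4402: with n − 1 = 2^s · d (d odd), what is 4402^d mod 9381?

2257

n − 1 = 9380 = 2^2 · 2345, so s = 2 and d = 2345.
By repeated squaring, 4402^2345 ≡ 2257 (mod 9381).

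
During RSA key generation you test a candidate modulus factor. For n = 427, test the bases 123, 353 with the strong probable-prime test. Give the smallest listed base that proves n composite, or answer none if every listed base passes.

none

n − 1 = 426 = 2^1 · 213, so s = 1 and d = 213.
Base 123: x_0 = 123^213 mod 427 = 1. x_0 = 1, so 123 is not a witness.
Base 353: x_0 = 353^213 mod 427 = 426. x_0 = 426 ≡ −1, so 353 is not a witness.
No listed base is a witness for 427.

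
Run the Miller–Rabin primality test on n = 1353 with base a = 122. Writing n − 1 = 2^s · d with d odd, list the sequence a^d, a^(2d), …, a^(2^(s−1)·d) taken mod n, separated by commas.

122, 1, 1

n − 1 = 1352 = 2^3 · 169, so s = 3 and d = 169.
x_0 = 122^169 mod 1353 = 122.
x_1 = 122^2 mod 1353 = 1.
x_2 = 1^2 mod 1353 = 1.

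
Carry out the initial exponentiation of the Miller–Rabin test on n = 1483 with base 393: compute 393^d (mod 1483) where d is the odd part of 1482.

n − 1 = 1482 = 2^1 · 741, so s = 1 and d = 741.
393^741 mod 1483 = 1482.

1482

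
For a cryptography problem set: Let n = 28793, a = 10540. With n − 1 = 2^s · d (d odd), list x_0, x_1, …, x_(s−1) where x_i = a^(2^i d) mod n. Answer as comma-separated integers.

n − 1 = 28792 = 2^3 · 3599, so s = 3 and d = 3599.
x_0 = 10540^3599 mod 28793 = 7977.
x_1 = 7977^2 mod 28793 = 28792.
x_2 = 28792^2 mod 28793 = 1.

7977, 28792, 1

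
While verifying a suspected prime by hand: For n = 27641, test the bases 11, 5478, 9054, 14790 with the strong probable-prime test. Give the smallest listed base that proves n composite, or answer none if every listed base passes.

11

n − 1 = 27640 = 2^3 · 3455, so s = 3 and d = 3455.
Base 11: x_0 = 11^3455 mod 27641 = 10040. x_0 is neither 1 nor 27640, so continue squaring. x_1 = 10040^2 mod 27641 = 22514. x_2 = 22514^2 mod 27641 = 27179. Reached i = s−1 = 2 without hitting −1: 11 is a Miller–Rabin witness and 27641 is composite.
Base 5478: x_0 = 5478^3455 mod 27641 = 16094. x_0 is neither 1 nor 27640, so continue squaring. x_1 = 16094^2 mod 27641 = 20666. x_2 = 20666^2 mod 27641 = 2465. Reached i = s−1 = 2 without hitting −1: 5478 is a Miller–Rabin witness and 27641 is composite.
Base 9054: x_0 = 9054^3455 mod 27641 = 10325. x_0 is neither 1 nor 27640, so continue squaring. x_1 = 10325^2 mod 27641 = 21929. x_2 = 21929^2 mod 27641 = 10564. Reached i = s−1 = 2 without hitting −1: 9054 is a Miller–Rabin witness and 27641 is composite.
Base 14790: x_0 = 14790^3455 mod 27641 = 11448. x_0 is neither 1 nor 27640, so continue squaring. x_1 = 11448^2 mod 27641 = 10723. x_2 = 10723^2 mod 27641 = 23810. Reached i = s−1 = 2 without hitting −1: 14790 is a Miller–Rabin witness and 27641 is composite.
The smallest witness among the given bases is 11.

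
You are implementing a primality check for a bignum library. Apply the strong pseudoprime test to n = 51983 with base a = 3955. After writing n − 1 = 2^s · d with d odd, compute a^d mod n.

n − 1 = 51982 = 2^1 · 25991, so s = 1 and d = 25991.
Repeated squaring mod 51983: 3955^1 ≡ 3955, 3955^2 ≡ 47125, 3955^4 ≡ 51865, 3955^8 ≡ 13924, 3955^16 ≡ 33169, 3955^32 ≡ 14349, 3955^64 ≡ 41121, 3955^128 ≡ 33617, 3955^256 ≡ 44252, 3955^512 ≡ 39894, 3955^1024 ≡ 19708, 3955^2048 ≡ 40271, 3955^4096 ≡ 39790, 3955^8192 ≡ 49852, 3955^16384 ≡ 18640.
25991 = 16384 + 8192 + 1024 + 256 + 128 + 4 + 2 + 1, so 3955^25991 ≡ 18640·49852·19708·44252·33617·51865·47125·3955 ≡ 16440 (mod 51983).

16440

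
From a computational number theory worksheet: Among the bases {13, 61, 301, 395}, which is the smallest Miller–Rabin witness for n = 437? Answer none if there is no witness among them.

13

n − 1 = 436 = 2^2 · 109, so s = 2 and d = 109.
Base 13: x_0 = 13^109 mod 437 = 108. x_0 is neither 1 nor 436, so continue squaring. x_1 = 108^2 mod 437 = 302. Reached i = s−1 = 1 without hitting −1: 13 is a Miller–Rabin witness and 437 is composite.
Base 61: x_0 = 61^109 mod 437 = 365. x_0 is neither 1 nor 436, so continue squaring. x_1 = 365^2 mod 437 = 377. Reached i = s−1 = 1 without hitting −1: 61 is a Miller–Rabin witness and 437 is composite.
Base 301: x_0 = 301^109 mod 437 = 35. x_0 is neither 1 nor 436, so continue squaring. x_1 = 35^2 mod 437 = 351. Reached i = s−1 = 1 without hitting −1: 301 is a Miller–Rabin witness and 437 is composite.
Base 395: x_0 = 395^109 mod 437 = 167. x_0 is neither 1 nor 436, so continue squaring. x_1 = 167^2 mod 437 = 358. Reached i = s−1 = 1 without hitting −1: 395 is a Miller–Rabin witness and 437 is composite.
The smallest witness among the given bases is 13.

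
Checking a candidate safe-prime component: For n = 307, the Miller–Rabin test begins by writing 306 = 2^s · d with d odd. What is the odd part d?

153

Halving: 306 → 153; 153 is odd.
So 306 = 2^1 · 153.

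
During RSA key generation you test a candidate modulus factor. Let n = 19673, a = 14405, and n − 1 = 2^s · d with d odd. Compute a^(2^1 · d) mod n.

3847

n − 1 = 19672 = 2^3 · 2459, so s = 3 and d = 2459.
x_0 = 14405^2459 mod 19673 = 4847.
x_1 = 4847^2 mod 19673 = 3847.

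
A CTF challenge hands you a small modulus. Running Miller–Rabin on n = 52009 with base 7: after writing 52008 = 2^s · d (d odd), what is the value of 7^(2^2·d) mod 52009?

52008

n − 1 = 52008 = 2^3 · 6501, so s = 3 and d = 6501.
By repeated squaring, 7^6501 ≡ 17196 (mod 52009).
x_0 = 17196.
x_1 = 17196^2 mod 52009 = 31251.
x_2 = 31251^2 mod 52009 = 52008.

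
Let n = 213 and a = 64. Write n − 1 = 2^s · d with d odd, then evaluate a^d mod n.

n − 1 = 212 = 2^2 · 53, so s = 2 and d = 53.
64^53 mod 213 = 79.

79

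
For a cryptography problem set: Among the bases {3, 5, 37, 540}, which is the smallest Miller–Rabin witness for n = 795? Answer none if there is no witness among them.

3

n − 1 = 794 = 2^1 · 397, so s = 1 and d = 397.
Base 3: x_0 = 3^397 mod 795 = 198. x_0 ∉ {1, 794} and s = 1, so 3 is a Miller–Rabin witness and 795 is composite.
Base 5: x_0 = 5^397 mod 795 = 50. x_0 ∉ {1, 794} and s = 1, so 5 is a Miller–Rabin witness and 795 is composite.
Base 37: x_0 = 37^397 mod 795 = 322. x_0 ∉ {1, 794} and s = 1, so 37 is a Miller–Rabin witness and 795 is composite.
Base 540: x_0 = 540^397 mod 795 = 225. x_0 ∉ {1, 794} and s = 1, so 540 is a Miller–Rabin witness and 795 is composite.
The smallest witness among the given bases is 3.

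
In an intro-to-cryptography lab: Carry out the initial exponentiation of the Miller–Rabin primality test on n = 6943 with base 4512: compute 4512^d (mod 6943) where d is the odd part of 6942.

582

n − 1 = 6942 = 2^1 · 3471, so s = 1 and d = 3471.
4512^3471 mod 6943 = 582.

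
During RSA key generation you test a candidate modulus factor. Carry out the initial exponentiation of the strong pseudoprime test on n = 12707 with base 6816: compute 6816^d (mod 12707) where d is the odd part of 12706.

n − 1 = 12706 = 2^1 · 6353, so s = 1 and d = 6353.
6816^6353 mod 12707 = 11797.

11797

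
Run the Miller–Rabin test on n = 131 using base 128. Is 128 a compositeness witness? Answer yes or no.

n − 1 = 130 = 2^1 · 65, so s = 1 and d = 65.
x_0 = 128^65 mod 131 = 130.
x_0 = 130 ≡ −1, so 128 is not a witness.

no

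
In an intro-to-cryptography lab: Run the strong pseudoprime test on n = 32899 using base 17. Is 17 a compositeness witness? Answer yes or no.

yes

n − 1 = 32898 = 2^1 · 16449, so s = 1 and d = 16449.
x_0 = 17^16449 mod 32899 = 29034.
x_0 ∉ {1, 32898} and s = 1, so 17 is a Miller–Rabin witness and 32899 is composite.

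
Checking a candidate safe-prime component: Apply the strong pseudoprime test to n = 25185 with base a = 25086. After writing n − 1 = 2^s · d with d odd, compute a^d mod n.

12516

n − 1 = 25184 = 2^5 · 787, so s = 5 and d = 787.
25086^787 mod 25185 = 12516.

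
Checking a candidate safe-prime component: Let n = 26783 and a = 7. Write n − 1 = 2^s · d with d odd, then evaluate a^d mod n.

n − 1 = 26782 = 2^1 · 13391, so s = 1 and d = 13391.
By repeated squaring, 7^13391 ≡ 26782 (mod 26783).

26782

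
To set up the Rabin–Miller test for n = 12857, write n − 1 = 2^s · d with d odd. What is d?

1607

Halving: 12856 → 6428 → 3214 → 1607; 1607 is odd.
So 12856 = 2^3 · 1607.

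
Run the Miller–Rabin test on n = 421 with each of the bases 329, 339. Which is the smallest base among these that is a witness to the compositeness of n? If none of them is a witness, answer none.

none

n − 1 = 420 = 2^2 · 105, so s = 2 and d = 105.
Base 329: x_0 = 329^105 mod 421 = 392. x_0 is neither 1 nor 420, so continue squaring. x_1 = 392^2 mod 421 = 420. x_1 ≡ −1, so 329 is not a witness.
Base 339: x_0 = 339^105 mod 421 = 420. x_0 = 420 ≡ −1, so 339 is not a witness.
No listed base is a witness for 421.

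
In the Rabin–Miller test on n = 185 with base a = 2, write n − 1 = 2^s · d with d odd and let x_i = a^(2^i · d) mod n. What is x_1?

n − 1 = 184 = 2^3 · 23, so s = 3 and d = 23.
x_0 = 2^23 mod 185 = 153.
x_1 = 153^2 mod 185 = 99.

99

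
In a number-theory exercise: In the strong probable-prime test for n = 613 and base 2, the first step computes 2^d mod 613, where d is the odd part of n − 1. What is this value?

578

n − 1 = 612 = 2^2 · 153, so s = 2 and d = 153.
2^153 mod 613 = 578.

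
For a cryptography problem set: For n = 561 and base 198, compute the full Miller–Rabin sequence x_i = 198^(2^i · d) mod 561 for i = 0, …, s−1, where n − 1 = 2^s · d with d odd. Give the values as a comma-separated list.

396, 297, 132, 33

n − 1 = 560 = 2^4 · 35, so s = 4 and d = 35.
x_0 = 198^35 mod 561 = 396.
x_1 = 396^2 mod 561 = 297.
x_2 = 297^2 mod 561 = 132.
x_3 = 132^2 mod 561 = 33.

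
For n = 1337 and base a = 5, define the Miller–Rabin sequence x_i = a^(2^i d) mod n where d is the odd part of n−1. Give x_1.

121

n − 1 = 1336 = 2^3 · 167, so s = 3 and d = 167.
x_0 = 5^167 mod 1337 = 1326.
x_1 = 1326^2 mod 1337 = 121.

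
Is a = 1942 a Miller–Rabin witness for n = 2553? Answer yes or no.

yes

n − 1 = 2552 = 2^3 · 319, so s = 3 and d = 319.
x_0 = 1942^319 mod 2553 = 2299.
x_0 is neither 1 nor 2552, so continue squaring.
x_1 = 2299^2 mod 2553 = 691.
x_2 = 691^2 mod 2553 = 70.
Reached i = s−1 = 2 without hitting −1: 1942 is a Miller–Rabin witness and 2553 is composite.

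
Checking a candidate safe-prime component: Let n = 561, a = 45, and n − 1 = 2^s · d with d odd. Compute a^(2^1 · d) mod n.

n − 1 = 560 = 2^4 · 35, so s = 4 and d = 35.
x_0 = 45^35 mod 561 = 243.
x_1 = 243^2 mod 561 = 144.

144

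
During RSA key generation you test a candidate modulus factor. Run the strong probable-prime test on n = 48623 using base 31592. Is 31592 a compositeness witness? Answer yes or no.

no

n − 1 = 48622 = 2^1 · 24311, so s = 1 and d = 24311.
Repeated squaring mod 48623: 31592^1 ≡ 31592, 31592^2 ≡ 18766, 31592^4 ≡ 34990, 31592^8 ≡ 21583, 31592^16 ≡ 17549, 31592^32 ≡ 37942, 31592^64 ≡ 14203, 31592^128 ≡ 37005, 31592^256 ≡ 476, 31592^512 ≡ 32084, 31592^1024 ≡ 34146, 31592^2048 ≡ 18399, 31592^4096 ≡ 9875, 31592^8192 ≡ 26510, 31592^16384 ≡ 31881.
24311 = 16384 + 4096 + 2048 + 1024 + 512 + 128 + 64 + 32 + 16 + 4 + 2 + 1, so 31592^24311 ≡ 31881·9875·18399·34146·32084·37005·14203·37942·17549·34990·18766·31592 ≡ 1 (mod 48623).
x_0 = 31592^24311 mod 48623 = 1.
x_0 = 1, so 31592 is not a witness.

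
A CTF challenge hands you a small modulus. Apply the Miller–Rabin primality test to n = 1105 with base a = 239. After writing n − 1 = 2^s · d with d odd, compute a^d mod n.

239

n − 1 = 1104 = 2^4 · 69, so s = 4 and d = 69.
Repeated squaring mod 1105: 239^1 ≡ 239, 239^2 ≡ 766, 239^4 ≡ 1, 239^8 ≡ 1, 239^16 ≡ 1, 239^32 ≡ 1, 239^64 ≡ 1.
69 = 64 + 4 + 1, so 239^69 ≡ 1·1·239 ≡ 239 (mod 1105).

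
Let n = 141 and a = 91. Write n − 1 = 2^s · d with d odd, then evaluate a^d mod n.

82

n − 1 = 140 = 2^2 · 35, so s = 2 and d = 35.
By repeated squaring, 91^35 ≡ 82 (mod 141).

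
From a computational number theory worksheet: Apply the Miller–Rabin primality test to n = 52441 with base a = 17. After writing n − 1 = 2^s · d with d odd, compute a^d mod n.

n − 1 = 52440 = 2^3 · 6555, so s = 3 and d = 6555.
Repeated squaring mod 52441: 17^1 ≡ 17, 17^2 ≡ 289, 17^4 ≡ 31080, 17^8 ≡ 3180, 17^16 ≡ 43728, 17^32 ≡ 34242, 17^64 ≡ 38686, 17^128 ≡ 45338, 17^256 ≡ 4367, 17^512 ≡ 34606, 17^1024 ≡ 32560, 17^2048 ≡ 6344, 17^4096 ≡ 24089.
6555 = 4096 + 2048 + 256 + 128 + 16 + 8 + 2 + 1, so 17^6555 ≡ 24089·6344·4367·45338·43728·3180·289·17 ≡ 29771 (mod 52441).

29771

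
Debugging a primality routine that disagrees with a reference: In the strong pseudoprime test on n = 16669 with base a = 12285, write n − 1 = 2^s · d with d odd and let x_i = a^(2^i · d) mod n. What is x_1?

1963

n − 1 = 16668 = 2^2 · 4167, so s = 2 and d = 4167.
x_0 = 12285^4167 mod 16669 = 12230.
x_1 = 12230^2 mod 16669 = 1963.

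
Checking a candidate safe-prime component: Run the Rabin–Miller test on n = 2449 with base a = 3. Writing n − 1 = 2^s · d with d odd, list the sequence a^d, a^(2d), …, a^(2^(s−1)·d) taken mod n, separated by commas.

n − 1 = 2448 = 2^4 · 153, so s = 4 and d = 153.
x_0 = 3^153 mod 2449 = 120.
x_1 = 120^2 mod 2449 = 2155.
x_2 = 2155^2 mod 2449 = 721.
x_3 = 721^2 mod 2449 = 653.

120, 2155, 721, 653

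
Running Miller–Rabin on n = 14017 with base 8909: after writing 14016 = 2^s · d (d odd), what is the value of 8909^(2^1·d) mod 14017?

10481

n − 1 = 14016 = 2^6 · 219, so s = 6 and d = 219.
x_0 = 8909^219 mod 14017 = 10874.
x_1 = 10874^2 mod 14017 = 10481.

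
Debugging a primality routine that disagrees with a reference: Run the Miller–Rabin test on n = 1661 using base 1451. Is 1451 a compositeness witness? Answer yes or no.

n − 1 = 1660 = 2^2 · 415, so s = 2 and d = 415.
x_0 = 1451^415 mod 1661 = 1660.
x_0 = 1660 ≡ −1, so 1451 is not a witness.

no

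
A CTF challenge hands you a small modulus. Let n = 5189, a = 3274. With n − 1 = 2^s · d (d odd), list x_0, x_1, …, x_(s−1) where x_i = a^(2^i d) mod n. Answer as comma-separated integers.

n − 1 = 5188 = 2^2 · 1297, so s = 2 and d = 1297.
x_0 = 3274^1297 mod 5189 = 2743.
x_1 = 2743^2 mod 5189 = 5188.

2743, 5188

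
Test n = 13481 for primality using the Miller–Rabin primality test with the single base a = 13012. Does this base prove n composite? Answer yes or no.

yes

n − 1 = 13480 = 2^3 · 1685, so s = 3 and d = 1685.
x_0 = 13012^1685 mod 13481 = 6148.
x_0 is neither 1 nor 13480, so continue squaring.
x_1 = 6148^2 mod 13481 = 10661.
x_2 = 10661^2 mod 13481 = 12091.
Reached i = s−1 = 2 without hitting −1: 13012 is a Miller–Rabin witness and 13481 is composite.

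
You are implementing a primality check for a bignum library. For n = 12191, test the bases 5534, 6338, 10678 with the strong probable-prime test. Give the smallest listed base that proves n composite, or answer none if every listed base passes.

n − 1 = 12190 = 2^1 · 6095, so s = 1 and d = 6095.
Base 5534: x_0 = 5534^6095 mod 12191 = 3420. x_0 ∉ {1, 12190} and s = 1, so 5534 is a Miller–Rabin witness and 12191 is composite.
Base 6338: x_0 = 6338^6095 mod 12191 = 4385. x_0 ∉ {1, 12190} and s = 1, so 6338 is a Miller–Rabin witness and 12191 is composite.
Base 10678: x_0 = 10678^6095 mod 12191 = 88. x_0 ∉ {1, 12190} and s = 1, so 10678 is a Miller–Rabin witness and 12191 is composite.
The smallest witness among the given bases is 5534.

5534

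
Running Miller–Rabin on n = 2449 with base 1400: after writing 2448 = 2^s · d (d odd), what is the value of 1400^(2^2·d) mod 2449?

n − 1 = 2448 = 2^4 · 153, so s = 4 and d = 153.
x_0 = 1400^153 mod 2449 = 962.
x_1 = 962^2 mod 2449 = 2171.
x_2 = 2171^2 mod 2449 = 1365.

1365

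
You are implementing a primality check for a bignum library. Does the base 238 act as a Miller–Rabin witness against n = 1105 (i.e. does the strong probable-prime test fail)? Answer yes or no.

yes

n − 1 = 1104 = 2^4 · 69, so s = 4 and d = 69.
x_0 = 238^69 mod 1105 = 493.
x_0 is neither 1 nor 1104, so continue squaring.
x_1 = 493^2 mod 1105 = 1054.
x_2 = 1054^2 mod 1105 = 391.
x_3 = 391^2 mod 1105 = 391.
Reached i = s−1 = 3 without hitting −1: 238 is a Miller–Rabin witness and 1105 is composite.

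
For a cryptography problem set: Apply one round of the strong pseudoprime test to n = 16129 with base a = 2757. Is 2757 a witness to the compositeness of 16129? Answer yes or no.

no

n − 1 = 16128 = 2^8 · 63, so s = 8 and d = 63.
By repeated squaring, 2757^63 ≡ 16128 (mod 16129).
x_0 = 2757^63 mod 16129 = 16128.
x_0 = 16128 ≡ −1, so 2757 is not a witness.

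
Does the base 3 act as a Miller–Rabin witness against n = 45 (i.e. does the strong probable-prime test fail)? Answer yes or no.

yes

n − 1 = 44 = 2^2 · 11, so s = 2 and d = 11.
Repeated squaring mod 45: 3^1 ≡ 3, 3^2 ≡ 9, 3^4 ≡ 36, 3^8 ≡ 36.
11 = 8 + 2 + 1, so 3^11 ≡ 36·9·3 ≡ 27 (mod 45).
x_0 = 3^11 mod 45 = 27.
x_0 is neither 1 nor 44, so continue squaring.
x_1 = 27^2 mod 45 = 9.
Reached i = s−1 = 1 without hitting −1: 3 is a Miller–Rabin witness and 45 is composite.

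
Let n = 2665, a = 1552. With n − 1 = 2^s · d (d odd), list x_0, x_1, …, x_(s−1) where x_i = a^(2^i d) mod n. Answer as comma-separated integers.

837, 2339, 2341

n − 1 = 2664 = 2^3 · 333, so s = 3 and d = 333.
x_0 = 1552^333 mod 2665 = 837.
x_1 = 837^2 mod 2665 = 2339.
x_2 = 2339^2 mod 2665 = 2341.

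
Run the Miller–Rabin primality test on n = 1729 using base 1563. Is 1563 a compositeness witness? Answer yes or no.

no

n − 1 = 1728 = 2^6 · 27, so s = 6 and d = 27.
x_0 = 1563^27 mod 1729 = 1.
x_0 = 1, so 1563 is not a witness.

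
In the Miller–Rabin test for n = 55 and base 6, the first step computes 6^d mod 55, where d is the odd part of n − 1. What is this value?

n − 1 = 54 = 2^1 · 27, so s = 1 and d = 27.
6^27 mod 55 = 41.

41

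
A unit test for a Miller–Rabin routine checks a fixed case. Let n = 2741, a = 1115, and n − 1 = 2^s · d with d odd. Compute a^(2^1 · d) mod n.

n − 1 = 2740 = 2^2 · 685, so s = 2 and d = 685.
x_0 = 1115^685 mod 2741 = 1.
x_1 = 1^2 mod 2741 = 1.

1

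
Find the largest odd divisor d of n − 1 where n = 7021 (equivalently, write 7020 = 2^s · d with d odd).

Halving: 7020 → 3510 → 1755; 1755 is odd.
So 7020 = 2^2 · 1755.

1755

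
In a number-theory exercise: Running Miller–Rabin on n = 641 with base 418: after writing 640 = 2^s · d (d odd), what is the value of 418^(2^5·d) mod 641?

n − 1 = 640 = 2^7 · 5, so s = 7 and d = 5.
Repeated squaring mod 641: 418^1 ≡ 418, 418^2 ≡ 372, 418^4 ≡ 569.
5 = 4 + 1, so 418^5 ≡ 569·418 ≡ 31 (mod 641).
x_0 = 31.
x_1 = 31^2 mod 641 = 320.
x_2 = 320^2 mod 641 = 481.
x_3 = 481^2 mod 641 = 601.
x_4 = 601^2 mod 641 = 318.
x_5 = 318^2 mod 641 = 487.

487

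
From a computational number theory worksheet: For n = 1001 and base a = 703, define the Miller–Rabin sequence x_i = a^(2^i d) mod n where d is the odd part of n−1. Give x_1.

144

n − 1 = 1000 = 2^3 · 125, so s = 3 and d = 125.
Repeated squaring mod 1001: 703^1 ≡ 703, 703^2 ≡ 716, 703^4 ≡ 144, 703^8 ≡ 716, 703^16 ≡ 144, 703^32 ≡ 716, 703^64 ≡ 144.
125 = 64 + 32 + 16 + 8 + 4 + 1, so 703^125 ≡ 144·716·144·716·144·703 ≡ 131 (mod 1001).
x_0 = 131.
x_1 = 131^2 mod 1001 = 144.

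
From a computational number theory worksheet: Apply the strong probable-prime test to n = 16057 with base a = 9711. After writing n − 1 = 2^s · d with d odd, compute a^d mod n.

3503

n − 1 = 16056 = 2^3 · 2007, so s = 3 and d = 2007.
9711^2007 mod 16057 = 3503.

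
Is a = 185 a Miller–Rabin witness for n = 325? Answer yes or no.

yes

n − 1 = 324 = 2^2 · 81, so s = 2 and d = 81.
x_0 = 185^81 mod 325 = 300.
x_0 is neither 1 nor 324, so continue squaring.
x_1 = 300^2 mod 325 = 300.
Reached i = s−1 = 1 without hitting −1: 185 is a Miller–Rabin witness and 325 is composite.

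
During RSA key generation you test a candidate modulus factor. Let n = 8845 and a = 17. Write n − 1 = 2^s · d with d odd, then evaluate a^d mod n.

n − 1 = 8844 = 2^2 · 2211, so s = 2 and d = 2211.
17^2211 mod 8845 = 2158.

2158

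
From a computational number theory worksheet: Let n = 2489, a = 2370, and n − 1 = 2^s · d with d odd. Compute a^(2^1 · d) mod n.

n − 1 = 2488 = 2^3 · 311, so s = 3 and d = 311.
x_0 = 2370^311 mod 2489 = 409.
x_1 = 409^2 mod 2489 = 518.

518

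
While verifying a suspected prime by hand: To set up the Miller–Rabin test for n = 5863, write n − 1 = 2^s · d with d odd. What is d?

2931

Halving: 5862 → 2931; 2931 is odd.
So 5862 = 2^1 · 2931.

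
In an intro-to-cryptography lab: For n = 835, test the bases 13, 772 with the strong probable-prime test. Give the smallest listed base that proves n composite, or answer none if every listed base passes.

13

n − 1 = 834 = 2^1 · 417, so s = 1 and d = 417.
Base 13: x_0 = 13^417 mod 835 = 833. x_0 ∉ {1, 834} and s = 1, so 13 is a Miller–Rabin witness and 835 is composite.
Base 772: x_0 = 772^417 mod 835 = 707. x_0 ∉ {1, 834} and s = 1, so 772 is a Miller–Rabin witness and 835 is composite.
The smallest witness among the given bases is 13.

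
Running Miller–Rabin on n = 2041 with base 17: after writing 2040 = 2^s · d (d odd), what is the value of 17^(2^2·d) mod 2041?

703

n − 1 = 2040 = 2^3 · 255, so s = 3 and d = 255.
x_0 = 17^255 mod 2041 = 1364.
x_1 = 1364^2 mod 2041 = 1145.
x_2 = 1145^2 mod 2041 = 703.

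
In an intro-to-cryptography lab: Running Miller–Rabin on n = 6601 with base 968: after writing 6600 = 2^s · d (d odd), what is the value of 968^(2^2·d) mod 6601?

n − 1 = 6600 = 2^3 · 825, so s = 3 and d = 825.
x_0 = 968^825 mod 6601 = 4509.
x_1 = 4509^2 mod 6601 = 1.
x_2 = 1^2 mod 6601 = 1.

1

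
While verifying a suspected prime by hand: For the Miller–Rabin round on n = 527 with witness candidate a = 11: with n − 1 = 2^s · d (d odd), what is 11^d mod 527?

105

n − 1 = 526 = 2^1 · 263, so s = 1 and d = 263.
11^263 mod 527 = 105.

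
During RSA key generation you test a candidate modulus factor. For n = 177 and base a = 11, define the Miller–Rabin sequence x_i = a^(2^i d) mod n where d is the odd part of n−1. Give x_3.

n − 1 = 176 = 2^4 · 11, so s = 4 and d = 11.
x_0 = 11^11 mod 177 = 77.
x_1 = 77^2 mod 177 = 88.
x_2 = 88^2 mod 177 = 133.
x_3 = 133^2 mod 177 = 166.

166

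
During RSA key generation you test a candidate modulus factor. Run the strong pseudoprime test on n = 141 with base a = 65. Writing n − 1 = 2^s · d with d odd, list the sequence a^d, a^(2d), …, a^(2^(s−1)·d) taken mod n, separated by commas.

68, 112

n − 1 = 140 = 2^2 · 35, so s = 2 and d = 35.
x_0 = 65^35 mod 141 = 68.
x_1 = 68^2 mod 141 = 112.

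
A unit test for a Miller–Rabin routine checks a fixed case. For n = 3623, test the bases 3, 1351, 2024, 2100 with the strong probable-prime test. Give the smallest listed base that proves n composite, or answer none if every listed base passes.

n − 1 = 3622 = 2^1 · 1811, so s = 1 and d = 1811.
Base 3: x_0 = 3^1811 mod 3623 = 1. x_0 = 1, so 3 is not a witness.
Base 1351: x_0 = 1351^1811 mod 3623 = 1. x_0 = 1, so 1351 is not a witness.
Base 2024: x_0 = 2024^1811 mod 3623 = 1. x_0 = 1, so 2024 is not a witness.
Base 2100: x_0 = 2100^1811 mod 3623 = 3622. x_0 = 3622 ≡ −1, so 2100 is not a witness.
No listed base is a witness for 3623.

none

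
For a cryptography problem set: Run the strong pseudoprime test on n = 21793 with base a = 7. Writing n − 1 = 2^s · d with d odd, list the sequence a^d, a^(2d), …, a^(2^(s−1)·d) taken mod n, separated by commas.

8684, 8076, 17120, 343, 8684

n − 1 = 21792 = 2^5 · 681, so s = 5 and d = 681.
x_0 = 7^681 mod 21793 = 8684.
x_1 = 8684^2 mod 21793 = 8076.
x_2 = 8076^2 mod 21793 = 17120.
x_3 = 17120^2 mod 21793 = 343.
x_4 = 343^2 mod 21793 = 8684.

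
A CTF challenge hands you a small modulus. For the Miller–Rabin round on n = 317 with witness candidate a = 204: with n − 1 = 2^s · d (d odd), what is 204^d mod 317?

n − 1 = 316 = 2^2 · 79, so s = 2 and d = 79.
Repeated squaring mod 317: 204^1 ≡ 204, 204^2 ≡ 89, 204^4 ≡ 313, 204^8 ≡ 16, 204^16 ≡ 256, 204^32 ≡ 234, 204^64 ≡ 232.
79 = 64 + 8 + 4 + 2 + 1, so 204^79 ≡ 232·16·313·89·204 ≡ 316 (mod 317).

316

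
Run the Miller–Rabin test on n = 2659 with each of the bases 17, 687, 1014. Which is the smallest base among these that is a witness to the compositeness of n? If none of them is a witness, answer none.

none

n − 1 = 2658 = 2^1 · 1329, so s = 1 and d = 1329.
Base 17: x_0 = 17^1329 mod 2659 = 2658. x_0 = 2658 ≡ −1, so 17 is not a witness.
Base 687: x_0 = 687^1329 mod 2659 = 1. x_0 = 1, so 687 is not a witness.
Base 1014: x_0 = 1014^1329 mod 2659 = 1. x_0 = 1, so 1014 is not a witness.
No listed base is a witness for 2659.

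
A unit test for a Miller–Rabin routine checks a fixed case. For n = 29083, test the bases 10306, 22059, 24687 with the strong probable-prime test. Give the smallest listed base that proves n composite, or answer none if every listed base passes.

22059

n − 1 = 29082 = 2^1 · 14541, so s = 1 and d = 14541.
Base 10306: x_0 = 10306^14541 mod 29083 = 1. x_0 = 1, so 10306 is not a witness.
Base 22059: x_0 = 22059^14541 mod 29083 = 18592. x_0 ∉ {1, 29082} and s = 1, so 22059 is a Miller–Rabin witness and 29083 is composite.
Base 24687: x_0 = 24687^14541 mod 29083 = 22044. x_0 ∉ {1, 29082} and s = 1, so 24687 is a Miller–Rabin witness and 29083 is composite.
The smallest witness among the given bases is 22059.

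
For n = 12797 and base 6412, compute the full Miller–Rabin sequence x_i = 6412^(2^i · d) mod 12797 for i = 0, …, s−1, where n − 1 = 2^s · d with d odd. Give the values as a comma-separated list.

12026, 5779

n − 1 = 12796 = 2^2 · 3199, so s = 2 and d = 3199.
x_0 = 6412^3199 mod 12797 = 12026.
x_1 = 12026^2 mod 12797 = 5779.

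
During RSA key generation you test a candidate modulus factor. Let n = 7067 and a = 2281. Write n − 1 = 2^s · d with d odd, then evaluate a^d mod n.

n − 1 = 7066 = 2^1 · 3533, so s = 1 and d = 3533.
2281^3533 mod 7067 = 816.

816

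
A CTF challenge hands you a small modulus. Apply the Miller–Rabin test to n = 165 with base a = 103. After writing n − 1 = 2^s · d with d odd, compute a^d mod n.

n − 1 = 164 = 2^2 · 41, so s = 2 and d = 41.
103^41 mod 165 = 103.

103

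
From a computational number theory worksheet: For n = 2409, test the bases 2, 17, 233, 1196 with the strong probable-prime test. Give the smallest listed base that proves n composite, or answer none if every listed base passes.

2

n − 1 = 2408 = 2^3 · 301, so s = 3 and d = 301.
Base 2: x_0 = 2^301 mod 2409 = 2279. x_0 is neither 1 nor 2408, so continue squaring. x_1 = 2279^2 mod 2409 = 37. x_2 = 37^2 mod 2409 = 1369. Reached i = s−1 = 2 without hitting −1: 2 is a Miller–Rabin witness and 2409 is composite.
Base 17: x_0 = 17^301 mod 2409 = 1370. x_0 is neither 1 nor 2408, so continue squaring. x_1 = 1370^2 mod 2409 = 289. x_2 = 289^2 mod 2409 = 1615. Reached i = s−1 = 2 without hitting −1: 17 is a Miller–Rabin witness and 2409 is composite.
Base 233: x_0 = 233^301 mod 2409 = 1421. x_0 is neither 1 nor 2408, so continue squaring. x_1 = 1421^2 mod 2409 = 499. x_2 = 499^2 mod 2409 = 874. Reached i = s−1 = 2 without hitting −1: 233 is a Miller–Rabin witness and 2409 is composite.
Base 1196: x_0 = 1196^301 mod 2409 = 1493. x_0 is neither 1 nor 2408, so continue squaring. x_1 = 1493^2 mod 2409 = 724. x_2 = 724^2 mod 2409 = 1423. Reached i = s−1 = 2 without hitting −1: 1196 is a Miller–Rabin witness and 2409 is composite.
The smallest witness among the given bases is 2.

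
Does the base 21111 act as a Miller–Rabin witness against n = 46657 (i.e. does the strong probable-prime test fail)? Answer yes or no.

no

n − 1 = 46656 = 2^6 · 729, so s = 6 and d = 729.
x_0 = 21111^729 mod 46657 = 46656.
x_0 = 46656 ≡ −1, so 21111 is not a witness.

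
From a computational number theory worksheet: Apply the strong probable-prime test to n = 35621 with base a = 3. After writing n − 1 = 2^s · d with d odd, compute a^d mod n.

15816

n − 1 = 35620 = 2^2 · 8905, so s = 2 and d = 8905.
3^8905 mod 35621 = 15816.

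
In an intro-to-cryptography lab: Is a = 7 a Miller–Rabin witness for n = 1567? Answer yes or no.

no

n − 1 = 1566 = 2^1 · 783, so s = 1 and d = 783.
x_0 = 7^783 mod 1567 = 1.
x_0 = 1, so 7 is not a witness.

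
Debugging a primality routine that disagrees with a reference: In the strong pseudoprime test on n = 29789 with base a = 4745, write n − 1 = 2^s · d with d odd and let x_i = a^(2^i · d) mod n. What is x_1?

1

n − 1 = 29788 = 2^2 · 7447, so s = 2 and d = 7447.
x_0 = 4745^7447 mod 29789 = 29788.
x_1 = 29788^2 mod 29789 = 1.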